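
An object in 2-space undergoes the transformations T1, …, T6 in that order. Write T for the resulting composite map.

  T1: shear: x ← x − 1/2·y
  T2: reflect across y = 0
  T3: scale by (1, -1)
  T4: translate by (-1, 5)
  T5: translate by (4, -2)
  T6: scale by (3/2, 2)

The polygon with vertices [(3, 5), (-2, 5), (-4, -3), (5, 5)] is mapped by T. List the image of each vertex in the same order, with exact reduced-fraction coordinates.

T1 shear: x ← x − 1/2·y: (3, 5) → (1/2, 5); (-2, 5) → (-9/2, 5); (-4, -3) → (-5/2, -3); (5, 5) → (5/2, 5)
T2 reflect across y = 0: (1/2, 5) → (1/2, -5); (-9/2, 5) → (-9/2, -5); (-5/2, -3) → (-5/2, 3); (5/2, 5) → (5/2, -5)
T3 scale by (1, -1): (1/2, -5) → (1/2, 5); (-9/2, -5) → (-9/2, 5); (-5/2, 3) → (-5/2, -3); (5/2, -5) → (5/2, 5)
T4 translate by (-1, 5): (1/2, 5) → (-1/2, 10); (-9/2, 5) → (-11/2, 10); (-5/2, -3) → (-7/2, 2); (5/2, 5) → (3/2, 10)
T5 translate by (4, -2): (-1/2, 10) → (7/2, 8); (-11/2, 10) → (-3/2, 8); (-7/2, 2) → (1/2, 0); (3/2, 10) → (11/2, 8)
T6 scale by (3/2, 2): (7/2, 8) → (21/4, 16); (-3/2, 8) → (-9/4, 16); (1/2, 0) → (3/4, 0); (11/2, 8) → (33/4, 16)

image vertices: (21/4, 16), (-9/4, 16), (3/4, 0), (33/4, 16)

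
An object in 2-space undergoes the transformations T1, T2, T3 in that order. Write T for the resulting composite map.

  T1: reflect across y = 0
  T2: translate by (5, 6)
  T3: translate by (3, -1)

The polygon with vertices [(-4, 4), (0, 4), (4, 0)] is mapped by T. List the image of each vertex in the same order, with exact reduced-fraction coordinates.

image vertices: (4, 1), (8, 1), (12, 5)

T1 reflect across y = 0: (-4, 4) → (-4, -4); (0, 4) → (0, -4); (4, 0) → (4, 0)
T2 translate by (5, 6): (-4, -4) → (1, 2); (0, -4) → (5, 2); (4, 0) → (9, 6)
T3 translate by (3, -1): (1, 2) → (4, 1); (5, 2) → (8, 1); (9, 6) → (12, 5)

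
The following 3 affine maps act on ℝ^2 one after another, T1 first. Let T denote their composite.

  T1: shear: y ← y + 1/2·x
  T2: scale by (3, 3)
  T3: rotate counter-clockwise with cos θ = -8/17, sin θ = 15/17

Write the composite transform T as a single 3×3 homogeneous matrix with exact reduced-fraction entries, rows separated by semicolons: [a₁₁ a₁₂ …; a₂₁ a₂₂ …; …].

T = [-93/34 -45/17 0; 33/17 -24/17 0; 0 0 1]

T1 = [1 0 0; 1/2 1 0; 0 0 1]
T2·T1 = [3 0 0; 3/2 3 0; 0 0 1]
T3·…·T1 = [-93/34 -45/17 0; 33/17 -24/17 0; 0 0 1]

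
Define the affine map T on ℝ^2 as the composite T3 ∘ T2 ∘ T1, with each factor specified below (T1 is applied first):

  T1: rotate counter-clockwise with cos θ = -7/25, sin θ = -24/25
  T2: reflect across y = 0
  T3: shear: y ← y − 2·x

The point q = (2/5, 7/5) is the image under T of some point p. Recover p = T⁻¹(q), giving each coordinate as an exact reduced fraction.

T1 = [-7/25 24/25 0; -24/25 -7/25 0; 0 0 1]
T2·T1 = [-7/25 24/25 0; 24/25 7/25 0; 0 0 1]
T3·…·T1 = [-7/25 24/25 0; 38/25 -41/25 0; 0 0 1]
det M = -1; M⁻¹ = [41/25 24/25 0; 38/25 7/25 0; 0 0 1]
M⁻¹ · (2/5, 7/5)ᵀ = (2, 1)ᵀ

p = (2, 1)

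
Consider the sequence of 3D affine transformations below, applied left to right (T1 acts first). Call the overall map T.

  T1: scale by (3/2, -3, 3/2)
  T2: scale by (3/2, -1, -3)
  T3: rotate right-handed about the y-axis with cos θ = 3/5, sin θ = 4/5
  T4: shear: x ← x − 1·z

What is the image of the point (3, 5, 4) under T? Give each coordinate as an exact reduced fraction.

T1 scale by (3/2, -3, 3/2): (3, 5, 4) → (9/2, -15, 6)
T2 scale by (3/2, -1, -3): (9/2, -15, 6) → (27/4, 15, -18)
T3 rotate right-handed about the y-axis with cos θ = 3/5, sin θ = 4/5: (27/4, 15, -18) → (-207/20, 15, -81/5)
T4 shear: x ← x − 1·z: (-207/20, 15, -81/5) → (117/20, 15, -81/5)

T(p) = (117/20, 15, -81/5)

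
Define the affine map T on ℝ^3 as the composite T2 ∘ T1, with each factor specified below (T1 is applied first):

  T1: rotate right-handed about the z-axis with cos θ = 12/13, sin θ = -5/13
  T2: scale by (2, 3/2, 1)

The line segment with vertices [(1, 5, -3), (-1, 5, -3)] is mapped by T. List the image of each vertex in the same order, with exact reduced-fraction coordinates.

T1 rotate right-handed about the z-axis with cos θ = 12/13, sin θ = -5/13: (1, 5, -3) → (37/13, 55/13, -3); (-1, 5, -3) → (1, 5, -3)
T2 scale by (2, 3/2, 1): (37/13, 55/13, -3) → (74/13, 165/26, -3); (1, 5, -3) → (2, 15/2, -3)

image vertices: (74/13, 165/26, -3), (2, 15/2, -3)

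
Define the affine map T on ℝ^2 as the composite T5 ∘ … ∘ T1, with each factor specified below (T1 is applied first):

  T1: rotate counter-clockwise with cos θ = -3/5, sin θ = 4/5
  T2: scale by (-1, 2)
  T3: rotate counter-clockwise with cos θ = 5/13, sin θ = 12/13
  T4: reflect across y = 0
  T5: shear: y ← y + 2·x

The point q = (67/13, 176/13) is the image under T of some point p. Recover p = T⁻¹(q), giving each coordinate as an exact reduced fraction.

p = (-3, 1)

T1 = [-3/5 -4/5 0; 4/5 -3/5 0; 0 0 1]
T2·T1 = [3/5 4/5 0; 8/5 -6/5 0; 0 0 1]
T3·…·T1 = [-81/65 92/65 0; 76/65 18/65 0; 0 0 1]
T4·…·T1 = [-81/65 92/65 0; -76/65 -18/65 0; 0 0 1]
T5·…·T1 = [-81/65 92/65 0; -238/65 166/65 0; 0 0 1]
det M = 2; M⁻¹ = [83/65 -46/65 0; 119/65 -81/130 0; 0 0 1]
M⁻¹ · (67/13, 176/13)ᵀ = (-3, 1)ᵀ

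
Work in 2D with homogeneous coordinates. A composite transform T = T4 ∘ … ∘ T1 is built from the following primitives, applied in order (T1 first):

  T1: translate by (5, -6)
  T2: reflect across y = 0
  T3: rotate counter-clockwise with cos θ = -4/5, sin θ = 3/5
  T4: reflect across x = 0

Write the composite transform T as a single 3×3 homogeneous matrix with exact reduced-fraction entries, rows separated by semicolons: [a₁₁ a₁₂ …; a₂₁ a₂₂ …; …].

T1 = [1 0 5; 0 1 -6; 0 0 1]
T2·T1 = [1 0 5; 0 -1 6; 0 0 1]
T3·…·T1 = [-4/5 3/5 -38/5; 3/5 4/5 -9/5; 0 0 1]
T4·…·T1 = [4/5 -3/5 38/5; 3/5 4/5 -9/5; 0 0 1]

T = [4/5 -3/5 38/5; 3/5 4/5 -9/5; 0 0 1]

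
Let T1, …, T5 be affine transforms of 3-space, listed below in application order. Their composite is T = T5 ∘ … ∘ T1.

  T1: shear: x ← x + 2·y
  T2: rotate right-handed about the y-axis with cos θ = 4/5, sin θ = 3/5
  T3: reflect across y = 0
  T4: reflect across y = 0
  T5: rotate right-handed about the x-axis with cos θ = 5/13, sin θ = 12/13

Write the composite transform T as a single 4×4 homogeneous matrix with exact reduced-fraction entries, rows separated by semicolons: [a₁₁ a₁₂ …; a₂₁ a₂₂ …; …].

T1 = [1 2 0 0; 0 1 0 0; 0 0 1 0; 0 0 0 1]
T2·T1 = [4/5 8/5 3/5 0; 0 1 0 0; -3/5 -6/5 4/5 0; 0 0 0 1]
T3·…·T1 = [4/5 8/5 3/5 0; 0 -1 0 0; -3/5 -6/5 4/5 0; 0 0 0 1]
T4·…·T1 = [4/5 8/5 3/5 0; 0 1 0 0; -3/5 -6/5 4/5 0; 0 0 0 1]
T5·…·T1 = [4/5 8/5 3/5 0; 36/65 97/65 -48/65 0; -3/13 6/13 4/13 0; 0 0 0 1]

T = [4/5 8/5 3/5 0; 36/65 97/65 -48/65 0; -3/13 6/13 4/13 0; 0 0 0 1]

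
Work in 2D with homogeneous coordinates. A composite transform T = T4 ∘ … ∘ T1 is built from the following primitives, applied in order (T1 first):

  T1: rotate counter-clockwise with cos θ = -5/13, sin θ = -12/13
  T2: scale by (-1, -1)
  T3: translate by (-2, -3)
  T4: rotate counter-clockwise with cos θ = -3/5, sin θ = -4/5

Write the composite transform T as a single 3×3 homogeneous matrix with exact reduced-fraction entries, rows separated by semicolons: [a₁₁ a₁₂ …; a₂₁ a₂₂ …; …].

T = [33/65 56/65 -6/5; -56/65 33/65 17/5; 0 0 1]

T1 = [-5/13 12/13 0; -12/13 -5/13 0; 0 0 1]
T2·T1 = [5/13 -12/13 0; 12/13 5/13 0; 0 0 1]
T3·…·T1 = [5/13 -12/13 -2; 12/13 5/13 -3; 0 0 1]
T4·…·T1 = [33/65 56/65 -6/5; -56/65 33/65 17/5; 0 0 1]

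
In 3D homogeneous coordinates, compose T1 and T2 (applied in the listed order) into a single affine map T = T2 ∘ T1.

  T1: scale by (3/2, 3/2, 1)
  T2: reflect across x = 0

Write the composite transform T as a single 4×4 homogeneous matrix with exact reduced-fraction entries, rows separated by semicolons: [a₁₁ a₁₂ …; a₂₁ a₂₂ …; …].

T1 = [3/2 0 0 0; 0 3/2 0 0; 0 0 1 0; 0 0 0 1]
T2·T1 = [-3/2 0 0 0; 0 3/2 0 0; 0 0 1 0; 0 0 0 1]

T = [-3/2 0 0 0; 0 3/2 0 0; 0 0 1 0; 0 0 0 1]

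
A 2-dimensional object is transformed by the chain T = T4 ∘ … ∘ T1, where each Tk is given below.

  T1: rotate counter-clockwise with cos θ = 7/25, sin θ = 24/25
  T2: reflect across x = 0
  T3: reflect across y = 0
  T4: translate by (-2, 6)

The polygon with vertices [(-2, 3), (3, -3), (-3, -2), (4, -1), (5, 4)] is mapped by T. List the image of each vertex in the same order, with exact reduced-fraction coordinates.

T1 rotate counter-clockwise with cos θ = 7/25, sin θ = 24/25: (-2, 3) → (-86/25, -27/25); (3, -3) → (93/25, 51/25); (-3, -2) → (27/25, -86/25); (4, -1) → (52/25, 89/25); (5, 4) → (-61/25, 148/25)
T2 reflect across x = 0: (-86/25, -27/25) → (86/25, -27/25); (93/25, 51/25) → (-93/25, 51/25); (27/25, -86/25) → (-27/25, -86/25); (52/25, 89/25) → (-52/25, 89/25); (-61/25, 148/25) → (61/25, 148/25)
T3 reflect across y = 0: (86/25, -27/25) → (86/25, 27/25); (-93/25, 51/25) → (-93/25, -51/25); (-27/25, -86/25) → (-27/25, 86/25); (-52/25, 89/25) → (-52/25, -89/25); (61/25, 148/25) → (61/25, -148/25)
T4 translate by (-2, 6): (86/25, 27/25) → (36/25, 177/25); (-93/25, -51/25) → (-143/25, 99/25); (-27/25, 86/25) → (-77/25, 236/25); (-52/25, -89/25) → (-102/25, 61/25); (61/25, -148/25) → (11/25, 2/25)

image vertices: (36/25, 177/25), (-143/25, 99/25), (-77/25, 236/25), (-102/25, 61/25), (11/25, 2/25)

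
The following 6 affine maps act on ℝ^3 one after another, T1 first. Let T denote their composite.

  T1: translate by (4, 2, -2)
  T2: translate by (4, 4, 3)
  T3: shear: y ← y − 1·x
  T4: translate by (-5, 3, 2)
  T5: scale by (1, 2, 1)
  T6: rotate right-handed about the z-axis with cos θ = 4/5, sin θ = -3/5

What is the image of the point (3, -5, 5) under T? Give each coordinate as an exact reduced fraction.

T(p) = (-18/5, -74/5, 8)

T1 translate by (4, 2, -2): (3, -5, 5) → (7, -3, 3)
T2 translate by (4, 4, 3): (7, -3, 3) → (11, 1, 6)
T3 shear: y ← y − 1·x: (11, 1, 6) → (11, -10, 6)
T4 translate by (-5, 3, 2): (11, -10, 6) → (6, -7, 8)
T5 scale by (1, 2, 1): (6, -7, 8) → (6, -14, 8)
T6 rotate right-handed about the z-axis with cos θ = 4/5, sin θ = -3/5: (6, -14, 8) → (-18/5, -74/5, 8)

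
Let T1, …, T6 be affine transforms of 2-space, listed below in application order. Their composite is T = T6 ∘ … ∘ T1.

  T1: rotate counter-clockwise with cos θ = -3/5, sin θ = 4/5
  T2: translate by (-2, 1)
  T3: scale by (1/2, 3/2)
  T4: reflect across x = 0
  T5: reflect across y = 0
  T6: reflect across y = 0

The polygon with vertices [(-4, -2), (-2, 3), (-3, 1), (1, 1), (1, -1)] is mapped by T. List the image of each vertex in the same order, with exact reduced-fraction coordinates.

image vertices: (-1, -3/2), (8/5, -18/5), (1/2, -3), (17/10, 9/5), (9/10, 18/5)

T1 rotate counter-clockwise with cos θ = -3/5, sin θ = 4/5: (-4, -2) → (4, -2); (-2, 3) → (-6/5, -17/5); (-3, 1) → (1, -3); (1, 1) → (-7/5, 1/5); (1, -1) → (1/5, 7/5)
T2 translate by (-2, 1): (4, -2) → (2, -1); (-6/5, -17/5) → (-16/5, -12/5); (1, -3) → (-1, -2); (-7/5, 1/5) → (-17/5, 6/5); (1/5, 7/5) → (-9/5, 12/5)
T3 scale by (1/2, 3/2): (2, -1) → (1, -3/2); (-16/5, -12/5) → (-8/5, -18/5); (-1, -2) → (-1/2, -3); (-17/5, 6/5) → (-17/10, 9/5); (-9/5, 12/5) → (-9/10, 18/5)
T4 reflect across x = 0: (1, -3/2) → (-1, -3/2); (-8/5, -18/5) → (8/5, -18/5); (-1/2, -3) → (1/2, -3); (-17/10, 9/5) → (17/10, 9/5); (-9/10, 18/5) → (9/10, 18/5)
T5 reflect across y = 0: (-1, -3/2) → (-1, 3/2); (8/5, -18/5) → (8/5, 18/5); (1/2, -3) → (1/2, 3); (17/10, 9/5) → (17/10, -9/5); (9/10, 18/5) → (9/10, -18/5)
T6 reflect across y = 0: (-1, 3/2) → (-1, -3/2); (8/5, 18/5) → (8/5, -18/5); (1/2, 3) → (1/2, -3); (17/10, -9/5) → (17/10, 9/5); (9/10, -18/5) → (9/10, 18/5)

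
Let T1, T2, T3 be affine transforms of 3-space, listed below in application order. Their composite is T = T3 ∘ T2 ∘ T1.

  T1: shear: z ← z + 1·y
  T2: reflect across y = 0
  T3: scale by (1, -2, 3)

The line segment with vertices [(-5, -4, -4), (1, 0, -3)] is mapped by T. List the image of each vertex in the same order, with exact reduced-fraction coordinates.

image vertices: (-5, -8, -24), (1, 0, -9)

T1 shear: z ← z + 1·y: (-5, -4, -4) → (-5, -4, -8); (1, 0, -3) → (1, 0, -3)
T2 reflect across y = 0: (-5, -4, -8) → (-5, 4, -8); (1, 0, -3) → (1, 0, -3)
T3 scale by (1, -2, 3): (-5, 4, -8) → (-5, -8, -24); (1, 0, -3) → (1, 0, -9)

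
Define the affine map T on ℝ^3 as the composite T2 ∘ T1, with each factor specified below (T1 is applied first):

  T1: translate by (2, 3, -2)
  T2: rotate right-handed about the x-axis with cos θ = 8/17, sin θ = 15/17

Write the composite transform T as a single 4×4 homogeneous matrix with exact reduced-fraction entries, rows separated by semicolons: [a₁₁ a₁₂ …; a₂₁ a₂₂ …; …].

T1 = [1 0 0 2; 0 1 0 3; 0 0 1 -2; 0 0 0 1]
T2·T1 = [1 0 0 2; 0 8/17 -15/17 54/17; 0 15/17 8/17 29/17; 0 0 0 1]

T = [1 0 0 2; 0 8/17 -15/17 54/17; 0 15/17 8/17 29/17; 0 0 0 1]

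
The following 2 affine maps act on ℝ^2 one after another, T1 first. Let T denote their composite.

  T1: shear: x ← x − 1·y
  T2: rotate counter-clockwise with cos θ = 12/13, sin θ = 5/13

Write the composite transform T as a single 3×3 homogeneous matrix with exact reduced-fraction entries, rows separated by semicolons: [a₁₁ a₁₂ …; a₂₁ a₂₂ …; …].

T = [12/13 -17/13 0; 5/13 7/13 0; 0 0 1]

T1 = [1 -1 0; 0 1 0; 0 0 1]
T2·T1 = [12/13 -17/13 0; 5/13 7/13 0; 0 0 1]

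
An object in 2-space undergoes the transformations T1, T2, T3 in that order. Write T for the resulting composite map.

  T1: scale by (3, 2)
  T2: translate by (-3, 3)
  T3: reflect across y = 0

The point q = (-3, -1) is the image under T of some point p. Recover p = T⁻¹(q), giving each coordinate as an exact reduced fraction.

p = (0, -1)

T1 = [3 0 0; 0 2 0; 0 0 1]
T2·T1 = [3 0 -3; 0 2 3; 0 0 1]
T3·…·T1 = [3 0 -3; 0 -2 -3; 0 0 1]
det M = -6; M⁻¹ = [1/3 0 1; 0 -1/2 -3/2; 0 0 1]
M⁻¹ · (-3, -1)ᵀ = (0, -1)ᵀ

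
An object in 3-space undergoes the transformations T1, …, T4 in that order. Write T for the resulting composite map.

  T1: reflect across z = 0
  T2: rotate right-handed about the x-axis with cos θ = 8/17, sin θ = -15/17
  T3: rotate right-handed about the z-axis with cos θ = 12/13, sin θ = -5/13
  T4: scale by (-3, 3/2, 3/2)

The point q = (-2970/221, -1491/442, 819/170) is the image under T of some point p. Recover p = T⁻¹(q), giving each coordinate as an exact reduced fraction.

T1 = [1 0 0 0; 0 1 0 0; 0 0 -1 0; 0 0 0 1]
T2·T1 = [1 0 0 0; 0 8/17 -15/17 0; 0 -15/17 -8/17 0; 0 0 0 1]
T3·…·T1 = [12/13 40/221 -75/221 0; -5/13 96/221 -180/221 0; 0 -15/17 -8/17 0; 0 0 0 1]
T4·…·T1 = [-36/13 -120/221 225/221 0; -15/26 144/221 -270/221 0; 0 -45/34 -12/17 0; 0 0 0 1]
det M = 27/4; M⁻¹ = [-4/13 -10/39 0 0; -40/663 64/221 -10/17 0; 25/221 -120/221 -16/51 0; 0 0 0 1]
M⁻¹ · (-2970/221, -1491/442, 819/170)ᵀ = (5, -3, -6/5)ᵀ

p = (5, -3, -6/5)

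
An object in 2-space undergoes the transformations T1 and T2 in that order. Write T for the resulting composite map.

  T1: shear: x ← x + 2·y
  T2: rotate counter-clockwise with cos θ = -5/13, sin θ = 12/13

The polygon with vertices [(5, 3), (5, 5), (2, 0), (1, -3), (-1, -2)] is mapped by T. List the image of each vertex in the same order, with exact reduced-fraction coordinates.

image vertices: (-7, 9), (-135/13, 155/13), (-10/13, 24/13), (61/13, -45/13), (49/13, -50/13)

T1 shear: x ← x + 2·y: (5, 3) → (11, 3); (5, 5) → (15, 5); (2, 0) → (2, 0); (1, -3) → (-5, -3); (-1, -2) → (-5, -2)
T2 rotate counter-clockwise with cos θ = -5/13, sin θ = 12/13: (11, 3) → (-7, 9); (15, 5) → (-135/13, 155/13); (2, 0) → (-10/13, 24/13); (-5, -3) → (61/13, -45/13); (-5, -2) → (49/13, -50/13)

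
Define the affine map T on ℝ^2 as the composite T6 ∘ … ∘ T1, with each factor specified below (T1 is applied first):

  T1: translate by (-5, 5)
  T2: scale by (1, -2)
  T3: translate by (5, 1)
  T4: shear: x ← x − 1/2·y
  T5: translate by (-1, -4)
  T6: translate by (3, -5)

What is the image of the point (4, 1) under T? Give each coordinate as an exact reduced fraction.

T(p) = (23/2, -20)

T1 translate by (-5, 5): (4, 1) → (-1, 6)
T2 scale by (1, -2): (-1, 6) → (-1, -12)
T3 translate by (5, 1): (-1, -12) → (4, -11)
T4 shear: x ← x − 1/2·y: (4, -11) → (19/2, -11)
T5 translate by (-1, -4): (19/2, -11) → (17/2, -15)
T6 translate by (3, -5): (17/2, -15) → (23/2, -20)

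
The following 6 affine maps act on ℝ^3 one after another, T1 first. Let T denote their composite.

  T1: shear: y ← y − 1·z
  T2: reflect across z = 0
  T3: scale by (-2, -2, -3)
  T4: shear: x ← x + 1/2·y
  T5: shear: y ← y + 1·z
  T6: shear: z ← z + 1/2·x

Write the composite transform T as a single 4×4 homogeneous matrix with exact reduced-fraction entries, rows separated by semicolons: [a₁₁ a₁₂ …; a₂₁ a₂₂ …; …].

T = [-2 -1 1 0; 0 -2 5 0; -1 -1/2 7/2 0; 0 0 0 1]

T1 = [1 0 0 0; 0 1 -1 0; 0 0 1 0; 0 0 0 1]
T2·T1 = [1 0 0 0; 0 1 -1 0; 0 0 -1 0; 0 0 0 1]
T3·…·T1 = [-2 0 0 0; 0 -2 2 0; 0 0 3 0; 0 0 0 1]
T4·…·T1 = [-2 -1 1 0; 0 -2 2 0; 0 0 3 0; 0 0 0 1]
T5·…·T1 = [-2 -1 1 0; 0 -2 5 0; 0 0 3 0; 0 0 0 1]
T6·…·T1 = [-2 -1 1 0; 0 -2 5 0; -1 -1/2 7/2 0; 0 0 0 1]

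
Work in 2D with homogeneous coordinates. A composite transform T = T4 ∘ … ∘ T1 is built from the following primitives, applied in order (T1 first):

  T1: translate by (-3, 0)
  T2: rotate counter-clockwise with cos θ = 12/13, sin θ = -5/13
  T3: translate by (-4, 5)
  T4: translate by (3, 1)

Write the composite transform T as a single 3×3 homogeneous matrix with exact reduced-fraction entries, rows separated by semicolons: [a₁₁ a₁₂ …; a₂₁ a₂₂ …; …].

T1 = [1 0 -3; 0 1 0; 0 0 1]
T2·T1 = [12/13 5/13 -36/13; -5/13 12/13 15/13; 0 0 1]
T3·…·T1 = [12/13 5/13 -88/13; -5/13 12/13 80/13; 0 0 1]
T4·…·T1 = [12/13 5/13 -49/13; -5/13 12/13 93/13; 0 0 1]

T = [12/13 5/13 -49/13; -5/13 12/13 93/13; 0 0 1]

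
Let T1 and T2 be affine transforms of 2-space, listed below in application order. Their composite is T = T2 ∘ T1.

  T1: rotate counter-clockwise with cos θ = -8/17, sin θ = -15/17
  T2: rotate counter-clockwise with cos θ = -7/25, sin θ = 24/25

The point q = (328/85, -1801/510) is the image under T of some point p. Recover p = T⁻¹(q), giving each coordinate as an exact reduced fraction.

T1 = [-8/17 15/17 0; -15/17 -8/17 0; 0 0 1]
T2·T1 = [416/425 87/425 0; -87/425 416/425 0; 0 0 1]
det M = 1; M⁻¹ = [416/425 -87/425 0; 87/425 416/425 0; 0 0 1]
M⁻¹ · (328/85, -1801/510)ᵀ = (9/2, -8/3)ᵀ

p = (9/2, -8/3)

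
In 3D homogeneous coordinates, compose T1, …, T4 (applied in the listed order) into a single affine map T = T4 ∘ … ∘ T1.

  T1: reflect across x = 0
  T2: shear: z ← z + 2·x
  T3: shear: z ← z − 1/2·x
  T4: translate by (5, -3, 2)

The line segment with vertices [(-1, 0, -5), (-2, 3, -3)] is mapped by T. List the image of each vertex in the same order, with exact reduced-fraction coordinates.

image vertices: (6, -3, -3/2), (7, 0, 2)

T1 reflect across x = 0: (-1, 0, -5) → (1, 0, -5); (-2, 3, -3) → (2, 3, -3)
T2 shear: z ← z + 2·x: (1, 0, -5) → (1, 0, -3); (2, 3, -3) → (2, 3, 1)
T3 shear: z ← z − 1/2·x: (1, 0, -3) → (1, 0, -7/2); (2, 3, 1) → (2, 3, 0)
T4 translate by (5, -3, 2): (1, 0, -7/2) → (6, -3, -3/2); (2, 3, 0) → (7, 0, 2)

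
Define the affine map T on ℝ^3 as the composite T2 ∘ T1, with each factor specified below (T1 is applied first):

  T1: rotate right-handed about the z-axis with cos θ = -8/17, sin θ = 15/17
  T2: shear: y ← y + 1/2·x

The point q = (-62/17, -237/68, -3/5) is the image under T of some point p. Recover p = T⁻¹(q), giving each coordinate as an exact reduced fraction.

p = (1/4, 4, -3/5)

T1 = [-8/17 -15/17 0 0; 15/17 -8/17 0 0; 0 0 1 0; 0 0 0 1]
T2·T1 = [-8/17 -15/17 0 0; 11/17 -31/34 0 0; 0 0 1 0; 0 0 0 1]
det M = 1; M⁻¹ = [-31/34 15/17 0 0; -11/17 -8/17 0 0; 0 0 1 0; 0 0 0 1]
M⁻¹ · (-62/17, -237/68, -3/5)ᵀ = (1/4, 4, -3/5)ᵀ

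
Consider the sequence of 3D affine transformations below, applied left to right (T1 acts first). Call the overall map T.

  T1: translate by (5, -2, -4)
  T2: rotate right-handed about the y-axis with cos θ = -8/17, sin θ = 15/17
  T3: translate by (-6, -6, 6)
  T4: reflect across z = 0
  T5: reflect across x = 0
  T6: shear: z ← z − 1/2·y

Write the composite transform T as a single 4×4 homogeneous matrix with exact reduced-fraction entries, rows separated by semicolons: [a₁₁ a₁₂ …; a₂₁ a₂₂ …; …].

T = [8/17 0 -15/17 202/17; 0 1 0 -8; 15/17 -1/2 8/17 9/17; 0 0 0 1]

T1 = [1 0 0 5; 0 1 0 -2; 0 0 1 -4; 0 0 0 1]
T2·T1 = [-8/17 0 15/17 -100/17; 0 1 0 -2; -15/17 0 -8/17 -43/17; 0 0 0 1]
T3·…·T1 = [-8/17 0 15/17 -202/17; 0 1 0 -8; -15/17 0 -8/17 59/17; 0 0 0 1]
T4·…·T1 = [-8/17 0 15/17 -202/17; 0 1 0 -8; 15/17 0 8/17 -59/17; 0 0 0 1]
T5·…·T1 = [8/17 0 -15/17 202/17; 0 1 0 -8; 15/17 0 8/17 -59/17; 0 0 0 1]
T6·…·T1 = [8/17 0 -15/17 202/17; 0 1 0 -8; 15/17 -1/2 8/17 9/17; 0 0 0 1]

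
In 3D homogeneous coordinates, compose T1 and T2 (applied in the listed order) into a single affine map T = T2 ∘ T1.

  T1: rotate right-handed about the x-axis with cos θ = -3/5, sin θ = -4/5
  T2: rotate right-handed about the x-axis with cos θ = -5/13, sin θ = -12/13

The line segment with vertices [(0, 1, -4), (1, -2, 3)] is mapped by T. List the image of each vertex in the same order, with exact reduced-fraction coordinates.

T1 rotate right-handed about the x-axis with cos θ = -3/5, sin θ = -4/5: (0, 1, -4) → (0, -19/5, 8/5); (1, -2, 3) → (1, 18/5, -1/5)
T2 rotate right-handed about the x-axis with cos θ = -5/13, sin θ = -12/13: (0, -19/5, 8/5) → (0, 191/65, 188/65); (1, 18/5, -1/5) → (1, -102/65, -211/65)

image vertices: (0, 191/65, 188/65), (1, -102/65, -211/65)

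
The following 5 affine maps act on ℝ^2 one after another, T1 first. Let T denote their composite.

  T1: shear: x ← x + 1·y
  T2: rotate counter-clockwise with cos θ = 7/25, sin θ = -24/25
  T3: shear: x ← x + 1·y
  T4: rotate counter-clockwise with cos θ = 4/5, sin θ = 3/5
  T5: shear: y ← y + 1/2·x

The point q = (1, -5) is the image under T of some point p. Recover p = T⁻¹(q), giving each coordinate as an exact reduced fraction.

T1 = [1 1 0; 0 1 0; 0 0 1]
T2·T1 = [7/25 31/25 0; -24/25 -17/25 0; 0 0 1]
T3·…·T1 = [-17/25 14/25 0; -24/25 -17/25 0; 0 0 1]
T4·…·T1 = [4/125 107/125 0; -147/125 -26/125 0; 0 0 1]
T5·…·T1 = [4/125 107/125 0; -29/25 11/50 0; 0 0 1]
det M = 1; M⁻¹ = [11/50 -107/125 0; 29/25 4/125 0; 0 0 1]
M⁻¹ · (1, -5)ᵀ = (9/2, 1)ᵀ

p = (9/2, 1)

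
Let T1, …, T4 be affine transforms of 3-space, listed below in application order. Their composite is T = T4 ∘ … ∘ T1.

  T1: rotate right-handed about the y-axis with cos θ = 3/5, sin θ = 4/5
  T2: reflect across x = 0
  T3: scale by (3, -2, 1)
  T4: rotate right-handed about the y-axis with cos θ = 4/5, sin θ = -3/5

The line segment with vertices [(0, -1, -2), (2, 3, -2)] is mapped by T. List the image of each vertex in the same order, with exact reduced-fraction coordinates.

T1 rotate right-handed about the y-axis with cos θ = 3/5, sin θ = 4/5: (0, -1, -2) → (-8/5, -1, -6/5); (2, 3, -2) → (-2/5, 3, -14/5)
T2 reflect across x = 0: (-8/5, -1, -6/5) → (8/5, -1, -6/5); (-2/5, 3, -14/5) → (2/5, 3, -14/5)
T3 scale by (3, -2, 1): (8/5, -1, -6/5) → (24/5, 2, -6/5); (2/5, 3, -14/5) → (6/5, -6, -14/5)
T4 rotate right-handed about the y-axis with cos θ = 4/5, sin θ = -3/5: (24/5, 2, -6/5) → (114/25, 2, 48/25); (6/5, -6, -14/5) → (66/25, -6, -38/25)

image vertices: (114/25, 2, 48/25), (66/25, -6, -38/25)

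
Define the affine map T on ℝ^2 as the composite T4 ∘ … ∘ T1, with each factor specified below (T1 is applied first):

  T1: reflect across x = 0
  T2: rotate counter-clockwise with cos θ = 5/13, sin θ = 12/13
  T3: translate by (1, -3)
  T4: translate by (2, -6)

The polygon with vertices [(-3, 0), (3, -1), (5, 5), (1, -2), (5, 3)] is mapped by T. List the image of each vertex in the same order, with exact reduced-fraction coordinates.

image vertices: (54/13, -81/13), (36/13, -158/13), (-46/13, -152/13), (58/13, -139/13), (-22/13, -162/13)

T1 reflect across x = 0: (-3, 0) → (3, 0); (3, -1) → (-3, -1); (5, 5) → (-5, 5); (1, -2) → (-1, -2); (5, 3) → (-5, 3)
T2 rotate counter-clockwise with cos θ = 5/13, sin θ = 12/13: (3, 0) → (15/13, 36/13); (-3, -1) → (-3/13, -41/13); (-5, 5) → (-85/13, -35/13); (-1, -2) → (19/13, -22/13); (-5, 3) → (-61/13, -45/13)
T3 translate by (1, -3): (15/13, 36/13) → (28/13, -3/13); (-3/13, -41/13) → (10/13, -80/13); (-85/13, -35/13) → (-72/13, -74/13); (19/13, -22/13) → (32/13, -61/13); (-61/13, -45/13) → (-48/13, -84/13)
T4 translate by (2, -6): (28/13, -3/13) → (54/13, -81/13); (10/13, -80/13) → (36/13, -158/13); (-72/13, -74/13) → (-46/13, -152/13); (32/13, -61/13) → (58/13, -139/13); (-48/13, -84/13) → (-22/13, -162/13)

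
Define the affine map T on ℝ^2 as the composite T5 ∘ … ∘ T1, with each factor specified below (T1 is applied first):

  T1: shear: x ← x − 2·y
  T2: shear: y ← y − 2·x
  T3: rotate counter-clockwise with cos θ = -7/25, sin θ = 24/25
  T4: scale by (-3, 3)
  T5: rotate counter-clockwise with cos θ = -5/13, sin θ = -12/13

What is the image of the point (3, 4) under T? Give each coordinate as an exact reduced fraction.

T1 shear: x ← x − 2·y: (3, 4) → (-5, 4)
T2 shear: y ← y − 2·x: (-5, 4) → (-5, 14)
T3 rotate counter-clockwise with cos θ = -7/25, sin θ = 24/25: (-5, 14) → (-301/25, -218/25)
T4 scale by (-3, 3): (-301/25, -218/25) → (903/25, -654/25)
T5 rotate counter-clockwise with cos θ = -5/13, sin θ = -12/13: (903/25, -654/25) → (-951/25, -582/25)

T(p) = (-951/25, -582/25)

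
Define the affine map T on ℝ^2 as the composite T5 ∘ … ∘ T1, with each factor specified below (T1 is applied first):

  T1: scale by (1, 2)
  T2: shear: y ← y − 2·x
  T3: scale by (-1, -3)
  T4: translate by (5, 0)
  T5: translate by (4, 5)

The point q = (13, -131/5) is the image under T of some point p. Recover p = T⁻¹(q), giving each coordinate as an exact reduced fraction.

p = (-4, 6/5)

T1 = [1 0 0; 0 2 0; 0 0 1]
T2·T1 = [1 0 0; -2 2 0; 0 0 1]
T3·…·T1 = [-1 0 0; 6 -6 0; 0 0 1]
T4·…·T1 = [-1 0 5; 6 -6 0; 0 0 1]
T5·…·T1 = [-1 0 9; 6 -6 5; 0 0 1]
det M = 6; M⁻¹ = [-1 0 9; -1 -1/6 59/6; 0 0 1]
M⁻¹ · (13, -131/5)ᵀ = (-4, 6/5)ᵀ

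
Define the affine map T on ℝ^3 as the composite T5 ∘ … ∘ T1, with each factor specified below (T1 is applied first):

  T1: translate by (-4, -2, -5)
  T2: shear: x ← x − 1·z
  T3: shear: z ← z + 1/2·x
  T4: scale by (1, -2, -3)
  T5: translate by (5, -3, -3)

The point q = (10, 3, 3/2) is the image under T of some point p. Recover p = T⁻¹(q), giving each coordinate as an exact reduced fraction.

p = (5, -1, 1)

T1 = [1 0 0 -4; 0 1 0 -2; 0 0 1 -5; 0 0 0 1]
T2·T1 = [1 0 -1 1; 0 1 0 -2; 0 0 1 -5; 0 0 0 1]
T3·…·T1 = [1 0 -1 1; 0 1 0 -2; 1/2 0 1/2 -9/2; 0 0 0 1]
T4·…·T1 = [1 0 -1 1; 0 -2 0 4; -3/2 0 -3/2 27/2; 0 0 0 1]
T5·…·T1 = [1 0 -1 6; 0 -2 0 1; -3/2 0 -3/2 21/2; 0 0 0 1]
det M = 6; M⁻¹ = [1/2 0 -1/3 1/2; 0 -1/2 0 1/2; -1/2 0 -1/3 13/2; 0 0 0 1]
M⁻¹ · (10, 3, 3/2)ᵀ = (5, -1, 1)ᵀ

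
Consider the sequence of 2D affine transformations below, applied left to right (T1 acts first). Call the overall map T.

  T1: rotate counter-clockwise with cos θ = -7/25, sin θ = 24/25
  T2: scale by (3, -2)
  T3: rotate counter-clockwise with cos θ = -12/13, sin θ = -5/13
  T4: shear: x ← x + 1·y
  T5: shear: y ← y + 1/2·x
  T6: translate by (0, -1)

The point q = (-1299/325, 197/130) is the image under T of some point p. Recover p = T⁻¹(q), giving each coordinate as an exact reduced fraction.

p = (3, -3)

T1 = [-7/25 -24/25 0; 24/25 -7/25 0; 0 0 1]
T2·T1 = [-21/25 -72/25 0; -48/25 14/25 0; 0 0 1]
T3·…·T1 = [12/325 934/325 0; 681/325 192/325 0; 0 0 1]
T4·…·T1 = [693/325 1126/325 0; 681/325 192/325 0; 0 0 1]
T5·…·T1 = [693/325 1126/325 0; 411/130 151/65 0; 0 0 1]
T6·…·T1 = [693/325 1126/325 0; 411/130 151/65 -1; 0 0 1]
det M = -6; M⁻¹ = [-151/390 563/975 563/975; 137/260 -231/650 -231/650; 0 0 1]
M⁻¹ · (-1299/325, 197/130)ᵀ = (3, -3)ᵀ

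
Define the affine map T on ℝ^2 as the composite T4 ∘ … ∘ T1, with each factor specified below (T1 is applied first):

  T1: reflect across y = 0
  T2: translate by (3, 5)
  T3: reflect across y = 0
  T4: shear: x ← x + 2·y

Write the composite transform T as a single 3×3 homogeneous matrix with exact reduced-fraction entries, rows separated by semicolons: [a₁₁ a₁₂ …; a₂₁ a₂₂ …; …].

T = [1 2 -7; 0 1 -5; 0 0 1]

T1 = [1 0 0; 0 -1 0; 0 0 1]
T2·T1 = [1 0 3; 0 -1 5; 0 0 1]
T3·…·T1 = [1 0 3; 0 1 -5; 0 0 1]
T4·…·T1 = [1 2 -7; 0 1 -5; 0 0 1]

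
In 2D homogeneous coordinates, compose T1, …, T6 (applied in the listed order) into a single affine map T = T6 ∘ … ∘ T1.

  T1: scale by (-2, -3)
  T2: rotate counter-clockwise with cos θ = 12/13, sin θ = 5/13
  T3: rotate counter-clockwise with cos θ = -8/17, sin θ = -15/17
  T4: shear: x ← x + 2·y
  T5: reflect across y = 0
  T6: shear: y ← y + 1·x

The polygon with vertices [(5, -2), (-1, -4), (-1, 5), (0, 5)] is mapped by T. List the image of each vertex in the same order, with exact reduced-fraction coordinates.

image vertices: (334/13, 212/13), (1214/221, 1906/221), (-3592/221, -3467/221), (-2670/221, -2985/221)

T1 scale by (-2, -3): (5, -2) → (-10, 6); (-1, -4) → (2, 12); (-1, 5) → (2, -15); (0, 5) → (0, -15)
T2 rotate counter-clockwise with cos θ = 12/13, sin θ = 5/13: (-10, 6) → (-150/13, 22/13); (2, 12) → (-36/13, 154/13); (2, -15) → (99/13, -170/13); (0, -15) → (75/13, -180/13)
T3 rotate counter-clockwise with cos θ = -8/17, sin θ = -15/17: (-150/13, 22/13) → (90/13, 122/13); (-36/13, 154/13) → (2598/221, -692/221); (99/13, -170/13) → (-3342/221, -125/221); (75/13, -180/13) → (-3300/221, 315/221)
T4 shear: x ← x + 2·y: (90/13, 122/13) → (334/13, 122/13); (2598/221, -692/221) → (1214/221, -692/221); (-3342/221, -125/221) → (-3592/221, -125/221); (-3300/221, 315/221) → (-2670/221, 315/221)
T5 reflect across y = 0: (334/13, 122/13) → (334/13, -122/13); (1214/221, -692/221) → (1214/221, 692/221); (-3592/221, -125/221) → (-3592/221, 125/221); (-2670/221, 315/221) → (-2670/221, -315/221)
T6 shear: y ← y + 1·x: (334/13, -122/13) → (334/13, 212/13); (1214/221, 692/221) → (1214/221, 1906/221); (-3592/221, 125/221) → (-3592/221, -3467/221); (-2670/221, -315/221) → (-2670/221, -2985/221)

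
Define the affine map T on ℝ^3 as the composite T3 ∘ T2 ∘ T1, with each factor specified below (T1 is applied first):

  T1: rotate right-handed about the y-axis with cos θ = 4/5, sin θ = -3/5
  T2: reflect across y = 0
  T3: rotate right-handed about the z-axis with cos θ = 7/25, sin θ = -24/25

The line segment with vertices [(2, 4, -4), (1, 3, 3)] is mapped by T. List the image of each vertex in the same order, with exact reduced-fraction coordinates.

T1 rotate right-handed about the y-axis with cos θ = 4/5, sin θ = -3/5: (2, 4, -4) → (4, 4, -2); (1, 3, 3) → (-1, 3, 3)
T2 reflect across y = 0: (4, 4, -2) → (4, -4, -2); (-1, 3, 3) → (-1, -3, 3)
T3 rotate right-handed about the z-axis with cos θ = 7/25, sin θ = -24/25: (4, -4, -2) → (-68/25, -124/25, -2); (-1, -3, 3) → (-79/25, 3/25, 3)

image vertices: (-68/25, -124/25, -2), (-79/25, 3/25, 3)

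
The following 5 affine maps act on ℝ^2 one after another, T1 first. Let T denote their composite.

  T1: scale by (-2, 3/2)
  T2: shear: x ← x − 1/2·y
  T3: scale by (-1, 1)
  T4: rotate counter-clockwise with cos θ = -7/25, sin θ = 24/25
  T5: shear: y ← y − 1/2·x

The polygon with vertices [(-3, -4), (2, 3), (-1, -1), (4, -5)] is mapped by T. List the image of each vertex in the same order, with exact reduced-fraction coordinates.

image vertices: (207/25, -111/10), (-607/100, 311/40), (221/100, -133/40), (601/100, 127/40)

T1 scale by (-2, 3/2): (-3, -4) → (6, -6); (2, 3) → (-4, 9/2); (-1, -1) → (2, -3/2); (4, -5) → (-8, -15/2)
T2 shear: x ← x − 1/2·y: (6, -6) → (9, -6); (-4, 9/2) → (-25/4, 9/2); (2, -3/2) → (11/4, -3/2); (-8, -15/2) → (-17/4, -15/2)
T3 scale by (-1, 1): (9, -6) → (-9, -6); (-25/4, 9/2) → (25/4, 9/2); (11/4, -3/2) → (-11/4, -3/2); (-17/4, -15/2) → (17/4, -15/2)
T4 rotate counter-clockwise with cos θ = -7/25, sin θ = 24/25: (-9, -6) → (207/25, -174/25); (25/4, 9/2) → (-607/100, 237/50); (-11/4, -3/2) → (221/100, -111/50); (17/4, -15/2) → (601/100, 309/50)
T5 shear: y ← y − 1/2·x: (207/25, -174/25) → (207/25, -111/10); (-607/100, 237/50) → (-607/100, 311/40); (221/100, -111/50) → (221/100, -133/40); (601/100, 309/50) → (601/100, 127/40)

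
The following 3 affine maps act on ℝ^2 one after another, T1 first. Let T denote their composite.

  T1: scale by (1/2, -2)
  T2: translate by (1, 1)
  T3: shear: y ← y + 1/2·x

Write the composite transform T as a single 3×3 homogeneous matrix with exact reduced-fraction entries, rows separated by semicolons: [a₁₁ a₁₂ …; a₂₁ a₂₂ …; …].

T = [1/2 0 1; 1/4 -2 3/2; 0 0 1]

T1 = [1/2 0 0; 0 -2 0; 0 0 1]
T2·T1 = [1/2 0 1; 0 -2 1; 0 0 1]
T3·…·T1 = [1/2 0 1; 1/4 -2 3/2; 0 0 1]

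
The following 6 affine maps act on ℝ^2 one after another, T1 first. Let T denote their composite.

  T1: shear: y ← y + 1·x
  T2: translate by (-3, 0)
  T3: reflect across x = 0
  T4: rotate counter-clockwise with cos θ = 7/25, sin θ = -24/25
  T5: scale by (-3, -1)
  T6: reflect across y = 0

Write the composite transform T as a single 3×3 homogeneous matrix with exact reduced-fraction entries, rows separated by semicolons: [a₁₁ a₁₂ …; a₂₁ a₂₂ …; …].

T = [-51/25 -72/25 -63/25; 31/25 7/25 -72/25; 0 0 1]

T1 = [1 0 0; 1 1 0; 0 0 1]
T2·T1 = [1 0 -3; 1 1 0; 0 0 1]
T3·…·T1 = [-1 0 3; 1 1 0; 0 0 1]
T4·…·T1 = [17/25 24/25 21/25; 31/25 7/25 -72/25; 0 0 1]
T5·…·T1 = [-51/25 -72/25 -63/25; -31/25 -7/25 72/25; 0 0 1]
T6·…·T1 = [-51/25 -72/25 -63/25; 31/25 7/25 -72/25; 0 0 1]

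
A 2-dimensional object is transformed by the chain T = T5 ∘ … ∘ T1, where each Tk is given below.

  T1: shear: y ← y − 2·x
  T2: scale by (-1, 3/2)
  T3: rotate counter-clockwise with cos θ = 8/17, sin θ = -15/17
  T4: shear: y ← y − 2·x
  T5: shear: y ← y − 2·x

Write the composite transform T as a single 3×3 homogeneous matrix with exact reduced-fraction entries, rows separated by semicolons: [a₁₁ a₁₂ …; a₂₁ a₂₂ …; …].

T1 = [1 0 0; -2 1 0; 0 0 1]
T2·T1 = [-1 0 0; -3 3/2 0; 0 0 1]
T3·…·T1 = [-53/17 45/34 0; -9/17 12/17 0; 0 0 1]
T4·…·T1 = [-53/17 45/34 0; 97/17 -33/17 0; 0 0 1]
T5·…·T1 = [-53/17 45/34 0; 203/17 -78/17 0; 0 0 1]

T = [-53/17 45/34 0; 203/17 -78/17 0; 0 0 1]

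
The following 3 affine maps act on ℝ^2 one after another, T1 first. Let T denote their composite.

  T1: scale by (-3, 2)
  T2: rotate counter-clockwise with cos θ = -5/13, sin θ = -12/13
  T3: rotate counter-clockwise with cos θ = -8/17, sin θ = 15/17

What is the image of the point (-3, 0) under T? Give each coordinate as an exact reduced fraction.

T1 scale by (-3, 2): (-3, 0) → (9, 0)
T2 rotate counter-clockwise with cos θ = -5/13, sin θ = -12/13: (9, 0) → (-45/13, -108/13)
T3 rotate counter-clockwise with cos θ = -8/17, sin θ = 15/17: (-45/13, -108/13) → (1980/221, 189/221)

T(p) = (1980/221, 189/221)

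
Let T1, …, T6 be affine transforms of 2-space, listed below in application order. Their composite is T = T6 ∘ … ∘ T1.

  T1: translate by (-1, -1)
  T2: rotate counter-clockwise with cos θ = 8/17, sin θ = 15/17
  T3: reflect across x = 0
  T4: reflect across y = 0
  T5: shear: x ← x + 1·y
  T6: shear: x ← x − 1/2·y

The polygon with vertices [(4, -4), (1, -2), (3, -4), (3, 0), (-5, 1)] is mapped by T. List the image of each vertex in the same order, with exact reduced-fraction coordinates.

image vertices: (-203/34, -5/17), (-33/17, 24/17), (-86/17, 10/17), (-42/17, -22/17), (93/17, 90/17)

T1 translate by (-1, -1): (4, -4) → (3, -5); (1, -2) → (0, -3); (3, -4) → (2, -5); (3, 0) → (2, -1); (-5, 1) → (-6, 0)
T2 rotate counter-clockwise with cos θ = 8/17, sin θ = 15/17: (3, -5) → (99/17, 5/17); (0, -3) → (45/17, -24/17); (2, -5) → (91/17, -10/17); (2, -1) → (31/17, 22/17); (-6, 0) → (-48/17, -90/17)
T3 reflect across x = 0: (99/17, 5/17) → (-99/17, 5/17); (45/17, -24/17) → (-45/17, -24/17); (91/17, -10/17) → (-91/17, -10/17); (31/17, 22/17) → (-31/17, 22/17); (-48/17, -90/17) → (48/17, -90/17)
T4 reflect across y = 0: (-99/17, 5/17) → (-99/17, -5/17); (-45/17, -24/17) → (-45/17, 24/17); (-91/17, -10/17) → (-91/17, 10/17); (-31/17, 22/17) → (-31/17, -22/17); (48/17, -90/17) → (48/17, 90/17)
T5 shear: x ← x + 1·y: (-99/17, -5/17) → (-104/17, -5/17); (-45/17, 24/17) → (-21/17, 24/17); (-91/17, 10/17) → (-81/17, 10/17); (-31/17, -22/17) → (-53/17, -22/17); (48/17, 90/17) → (138/17, 90/17)
T6 shear: x ← x − 1/2·y: (-104/17, -5/17) → (-203/34, -5/17); (-21/17, 24/17) → (-33/17, 24/17); (-81/17, 10/17) → (-86/17, 10/17); (-53/17, -22/17) → (-42/17, -22/17); (138/17, 90/17) → (93/17, 90/17)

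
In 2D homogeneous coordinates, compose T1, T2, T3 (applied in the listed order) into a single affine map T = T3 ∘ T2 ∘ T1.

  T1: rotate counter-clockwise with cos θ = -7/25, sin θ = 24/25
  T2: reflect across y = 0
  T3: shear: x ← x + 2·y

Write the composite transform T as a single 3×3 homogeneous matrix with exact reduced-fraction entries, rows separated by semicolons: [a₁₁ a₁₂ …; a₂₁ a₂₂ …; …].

T = [-11/5 -2/5 0; -24/25 7/25 0; 0 0 1]

T1 = [-7/25 -24/25 0; 24/25 -7/25 0; 0 0 1]
T2·T1 = [-7/25 -24/25 0; -24/25 7/25 0; 0 0 1]
T3·…·T1 = [-11/5 -2/5 0; -24/25 7/25 0; 0 0 1]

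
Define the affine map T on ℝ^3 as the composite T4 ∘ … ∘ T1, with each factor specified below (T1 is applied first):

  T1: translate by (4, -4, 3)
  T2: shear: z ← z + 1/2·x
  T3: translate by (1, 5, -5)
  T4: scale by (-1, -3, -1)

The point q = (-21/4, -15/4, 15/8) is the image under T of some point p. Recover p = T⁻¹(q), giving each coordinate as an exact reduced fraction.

p = (1/4, 1/4, -2)

T1 = [1 0 0 4; 0 1 0 -4; 0 0 1 3; 0 0 0 1]
T2·T1 = [1 0 0 4; 0 1 0 -4; 1/2 0 1 5; 0 0 0 1]
T3·…·T1 = [1 0 0 5; 0 1 0 1; 1/2 0 1 0; 0 0 0 1]
T4·…·T1 = [-1 0 0 -5; 0 -3 0 -3; -1/2 0 -1 0; 0 0 0 1]
det M = -3; M⁻¹ = [-1 0 0 -5; 0 -1/3 0 -1; 1/2 0 -1 5/2; 0 0 0 1]
M⁻¹ · (-21/4, -15/4, 15/8)ᵀ = (1/4, 1/4, -2)ᵀ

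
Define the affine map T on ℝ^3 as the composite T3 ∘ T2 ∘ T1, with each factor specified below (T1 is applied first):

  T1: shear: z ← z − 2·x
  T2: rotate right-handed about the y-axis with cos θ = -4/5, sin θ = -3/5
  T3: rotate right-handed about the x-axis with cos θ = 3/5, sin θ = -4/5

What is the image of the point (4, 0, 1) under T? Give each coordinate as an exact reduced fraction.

T1 shear: z ← z − 2·x: (4, 0, 1) → (4, 0, -7)
T2 rotate right-handed about the y-axis with cos θ = -4/5, sin θ = -3/5: (4, 0, -7) → (1, 0, 8)
T3 rotate right-handed about the x-axis with cos θ = 3/5, sin θ = -4/5: (1, 0, 8) → (1, 32/5, 24/5)

T(p) = (1, 32/5, 24/5)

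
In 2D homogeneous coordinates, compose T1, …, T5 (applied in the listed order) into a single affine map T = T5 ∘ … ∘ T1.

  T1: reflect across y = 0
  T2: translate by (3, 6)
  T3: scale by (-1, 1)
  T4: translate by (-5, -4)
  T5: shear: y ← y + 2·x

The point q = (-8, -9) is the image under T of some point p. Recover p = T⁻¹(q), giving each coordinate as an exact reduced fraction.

T1 = [1 0 0; 0 -1 0; 0 0 1]
T2·T1 = [1 0 3; 0 -1 6; 0 0 1]
T3·…·T1 = [-1 0 -3; 0 -1 6; 0 0 1]
T4·…·T1 = [-1 0 -8; 0 -1 2; 0 0 1]
T5·…·T1 = [-1 0 -8; -2 -1 -14; 0 0 1]
det M = 1; M⁻¹ = [-1 0 -8; 2 -1 2; 0 0 1]
M⁻¹ · (-8, -9)ᵀ = (0, -5)ᵀ

p = (0, -5)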